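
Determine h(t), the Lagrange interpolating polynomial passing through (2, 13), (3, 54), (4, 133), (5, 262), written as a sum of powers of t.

h(t) = 2t^3 + t^2 - 2t - 3

Build the Lagrange basis polynomials:
L_0(t) = (t - 3)(t - 4)(t - 5) / [-6] = -(1/6)t^3 + 2t^2 - (47/6)t + 10
L_1(t) = (t - 2)(t - 4)(t - 5) / [2] = (1/2)t^3 - (11/2)t^2 + 19t - 20
L_2(t) = (t - 2)(t - 3)(t - 5) / [-2] = -(1/2)t^3 + 5t^2 - (31/2)t + 15
L_3(t) = (t - 2)(t - 3)(t - 4) / [6] = (1/6)t^3 - (3/2)t^2 + (13/3)t - 4
h(t) = 13·L_0 + 54·L_1 + 133·L_2 + 262·L_3
  13·L_0(t) = -(13/6)t^3 + 26t^2 - (611/6)t + 130
  54·L_1(t) = 27t^3 - 297t^2 + 1026t - 1080
  133·L_2(t) = -(133/2)t^3 + 665t^2 - (4123/2)t + 1995
  262·L_3(t) = (131/3)t^3 - 393t^2 + (3406/3)t - 1048
Adding term by term: 2t^3 + t^2 - 2t - 3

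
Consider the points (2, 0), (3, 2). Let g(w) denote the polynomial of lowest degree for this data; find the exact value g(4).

4

L_0(4) = (1)/[(-1)] = -1
L_1(4) = (2)/[(1)] = 2
Sum: 0 + 2·(2) = 4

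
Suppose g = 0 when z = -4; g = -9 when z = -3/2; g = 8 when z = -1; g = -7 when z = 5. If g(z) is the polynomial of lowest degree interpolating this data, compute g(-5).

26570/351

Evaluate each Lagrange basis at z = -5:
L_0(-5) = (-7/2)·(-4)·(-10)/[(-5/2)·(-3)·(-9)] = 56/27
L_1(-5) = (-1)·(-4)·(-10)/[(5/2)·(-1/2)·(-13/2)] = -64/13
L_2(-5) = (-1)·(-7/2)·(-10)/[(3)·(1/2)·(-6)] = 35/9
L_3(-5) = (-1)·(-7/2)·(-4)/[(9)·(13/2)·(6)] = -14/351
Sum: 0 + (-9)·(-64/13) + 8·(35/9) + (-7)·(-14/351) = 26570/351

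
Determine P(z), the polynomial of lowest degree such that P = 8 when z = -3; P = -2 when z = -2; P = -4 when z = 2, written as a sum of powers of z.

Build the Lagrange basis polynomials:
L_0(z) = (z + 2)(z - 2) / [5] = (1/5)z^2 - 4/5
L_1(z) = (z + 3)(z - 2) / [-4] = -(1/4)z^2 - (1/4)z + 3/2
L_2(z) = (z + 3)(z + 2) / [20] = (1/20)z^2 + (1/4)z + 3/10
P(z) = 8·L_0 + (-2)·L_1 + (-4)·L_2
  8·L_0(z) = (8/5)z^2 - 32/5
  (-2)·L_1(z) = (1/2)z^2 + (1/2)z - 3
  (-4)·L_2(z) = -(1/5)z^2 - z - 6/5
Adding term by term: (19/10)z^2 - (1/2)z - 53/5

P(z) = (19/10)z^2 - (1/2)z - 53/5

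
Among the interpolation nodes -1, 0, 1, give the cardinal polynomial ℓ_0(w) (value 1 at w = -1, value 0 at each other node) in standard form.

ℓ_0(w) = (1/2)w^2 - (1/2)w

ℓ_0(w) = w(w - 1) / [(-1)·(-2)]
       = (w^2 - w) / (2)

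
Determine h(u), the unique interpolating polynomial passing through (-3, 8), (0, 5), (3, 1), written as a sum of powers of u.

Build the Lagrange basis polynomials:
L_0(u) = u(u - 3) / [18] = (1/18)u^2 - (1/6)u
L_1(u) = (u + 3)(u - 3) / [-9] = -(1/9)u^2 + 1
L_2(u) = (u + 3)u / [18] = (1/18)u^2 + (1/6)u
h(u) = 8·L_0 + 5·L_1 + 1·L_2
  8·L_0(u) = (4/9)u^2 - (4/3)u
  5·L_1(u) = -(5/9)u^2 + 5
  1·L_2(u) = (1/18)u^2 + (1/6)u
Adding term by term: -(1/18)u^2 - (7/6)u + 5

h(u) = -(1/18)u^2 - (7/6)u + 5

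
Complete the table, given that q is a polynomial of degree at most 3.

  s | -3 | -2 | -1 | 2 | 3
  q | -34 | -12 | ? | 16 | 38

-2

The 4 known values determine q uniquely (degree ≤ 3).
L_0(-1) = (1)·(-3)·(-4)/[(-1)·(-5)·(-6)] = -2/5
L_1(-1) = (2)·(-3)·(-4)/[(1)·(-4)·(-5)] = 6/5
L_2(-1) = (2)·(1)·(-4)/[(5)·(4)·(-1)] = 2/5
L_3(-1) = (2)·(1)·(-3)/[(6)·(5)·(1)] = -1/5
Sum: (-34)·(-2/5) + (-12)·(6/5) + 16·(2/5) + 38·(-1/5) = -2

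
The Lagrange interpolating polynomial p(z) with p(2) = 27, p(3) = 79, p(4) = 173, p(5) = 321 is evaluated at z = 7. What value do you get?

827

Evaluate each Lagrange basis at z = 7:
L_0(7) = (4)·(3)·(2)/[(-1)·(-2)·(-3)] = -4
L_1(7) = (5)·(3)·(2)/[(1)·(-1)·(-2)] = 15
L_2(7) = (5)·(4)·(2)/[(2)·(1)·(-1)] = -20
L_3(7) = (5)·(4)·(3)/[(3)·(2)·(1)] = 10
Sum: 27·(-4) + 79·(15) + 173·(-20) + 321·(10) = 827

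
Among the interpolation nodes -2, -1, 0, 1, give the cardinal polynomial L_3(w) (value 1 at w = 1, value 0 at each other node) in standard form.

L_3(w) = (1/6)w^3 + (1/2)w^2 + (1/3)w

L_3(w) = (w + 2)(w + 1)w / [(3)·(2)·(1)]
       = (w^3 + 3w^2 + 2w) / (6)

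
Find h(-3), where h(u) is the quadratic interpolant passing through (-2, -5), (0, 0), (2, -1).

-39/4

Evaluate each Lagrange basis at u = -3:
L_0(-3) = (-3)·(-5)/[(-2)·(-4)] = 15/8
L_1(-3) = (-1)·(-5)/[(2)·(-2)] = -5/4
L_2(-3) = (-1)·(-3)/[(4)·(2)] = 3/8
Sum: (-5)·(15/8) + 0 + (-1)·(3/8) = -39/4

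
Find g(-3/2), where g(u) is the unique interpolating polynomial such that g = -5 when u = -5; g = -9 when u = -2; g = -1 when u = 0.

Evaluate each Lagrange basis at u = -3/2:
L_0(-3/2) = (1/2)·(-3/2)/[(-3)·(-5)] = -1/20
L_1(-3/2) = (7/2)·(-3/2)/[(3)·(-2)] = 7/8
L_2(-3/2) = (7/2)·(1/2)/[(5)·(2)] = 7/40
Sum: (-5)·(-1/20) + (-9)·(7/8) + (-1)·(7/40) = -39/5

-39/5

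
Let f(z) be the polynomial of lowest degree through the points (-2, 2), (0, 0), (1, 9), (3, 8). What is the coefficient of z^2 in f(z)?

Build the Lagrange basis polynomials:
L_0(z) = z(z - 1)(z - 3) / [-30] = -(1/30)z^3 + (2/15)z^2 - (1/10)z
L_1(z) = (z + 2)(z - 1)(z - 3) / [6] = (1/6)z^3 - (1/3)z^2 - (5/6)z + 1
L_2(z) = (z + 2)z(z - 3) / [-6] = -(1/6)z^3 + (1/6)z^2 + z
L_3(z) = (z + 2)z(z - 1) / [30] = (1/30)z^3 + (1/30)z^2 - (1/15)z
f(z) = 2·L_0 + 0·L_1 + 9·L_2 + 8·L_3
Only the coefficient of z^2 is needed; take it from each L_i and combine:
2·(2/15) + 0·(-1/3) + 9·(1/6) + 8·(1/30) = 61/30

61/30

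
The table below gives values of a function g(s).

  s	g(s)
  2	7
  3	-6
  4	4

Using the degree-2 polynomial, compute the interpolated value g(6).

93

Evaluate each Lagrange basis at s = 6:
L_0(6) = (3)·(2)/[(-1)·(-2)] = 3
L_1(6) = (4)·(2)/[(1)·(-1)] = -8
L_2(6) = (4)·(3)/[(2)·(1)] = 6
Sum: 7·(3) + (-6)·(-8) + 4·(6) = 93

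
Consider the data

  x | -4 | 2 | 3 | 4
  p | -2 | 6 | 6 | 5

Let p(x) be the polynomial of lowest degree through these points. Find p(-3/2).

189/128

Using Newton's divided-difference form:
p[-4,2] = (6 - (-2)) / (2 - (-4)) = 4/3
p[2,3] = (6 - 6) / (3 - 2) = 0
p[3,4] = (5 - 6) / (4 - 3) = -1
p[-4,2,3] = (0 - 4/3) / (3 - (-4)) = -4/21
p[2,3,4] = (-1 - 0) / (4 - 2) = -1/2
p[-4,2,3,4] = (-1/2 - (-4/21)) / (4 - (-4)) = -13/336
p(-3/2) = -2 + (4/3)·(5/2) + (-4/21)·(5/2)·(-7/2) + (-13/336)·(5/2)·(-7/2)·(-9/2) = 189/128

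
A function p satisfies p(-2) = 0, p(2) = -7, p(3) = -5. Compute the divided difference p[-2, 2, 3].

p[-2,2] = (-7 - 0) / (2 - (-2)) = -7/4
p[2,3] = (-5 - (-7)) / (3 - 2) = 2
p[-2,2,3] = (2 - (-7/4)) / (3 - (-2)) = 3/4

3/4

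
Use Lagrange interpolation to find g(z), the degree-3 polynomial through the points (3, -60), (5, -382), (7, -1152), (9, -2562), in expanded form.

g(z) = -4z^3 + 4z^2 + 3z + 3

Build the Lagrange basis polynomials:
L_0(z) = (z - 5)(z - 7)(z - 9) / [-48] = -(1/48)z^3 + (7/16)z^2 - (143/48)z + 105/16
L_1(z) = (z - 3)(z - 7)(z - 9) / [16] = (1/16)z^3 - (19/16)z^2 + (111/16)z - 189/16
L_2(z) = (z - 3)(z - 5)(z - 9) / [-16] = -(1/16)z^3 + (17/16)z^2 - (87/16)z + 135/16
L_3(z) = (z - 3)(z - 5)(z - 7) / [48] = (1/48)z^3 - (5/16)z^2 + (71/48)z - 35/16
g(z) = (-60)·L_0 + (-382)·L_1 + (-1152)·L_2 + (-2562)·L_3
  (-60)·L_0(z) = (5/4)z^3 - (105/4)z^2 + (715/4)z - 1575/4
  (-382)·L_1(z) = -(191/8)z^3 + (3629/8)z^2 - (21201/8)z + 36099/8
  (-1152)·L_2(z) = 72z^3 - 1224z^2 + 6264z - 9720
  (-2562)·L_3(z) = -(427/8)z^3 + (6405/8)z^2 - (30317/8)z + 44835/8
Adding term by term: -4z^3 + 4z^2 + 3z + 3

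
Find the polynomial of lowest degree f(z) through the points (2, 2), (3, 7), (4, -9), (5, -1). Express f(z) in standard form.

f(z) = (15/2)z^3 - 78z^2 + (505/2)z - 251

L_0(z) = (z - 3)(z - 4)(z - 5) / [-6] = -(1/6)z^3 + 2z^2 - (47/6)z + 10
L_1(z) = (z - 2)(z - 4)(z - 5) / [2] = (1/2)z^3 - (11/2)z^2 + 19z - 20
L_2(z) = (z - 2)(z - 3)(z - 5) / [-2] = -(1/2)z^3 + 5z^2 - (31/2)z + 15
L_3(z) = (z - 2)(z - 3)(z - 4) / [6] = (1/6)z^3 - (3/2)z^2 + (13/3)z - 4
f(z) = 2·L_0 + 7·L_1 + (-9)·L_2 + (-1)·L_3
  2·L_0(z) = -(1/3)z^3 + 4z^2 - (47/3)z + 20
  7·L_1(z) = (7/2)z^3 - (77/2)z^2 + 133z - 140
  (-9)·L_2(z) = (9/2)z^3 - 45z^2 + (279/2)z - 135
  (-1)·L_3(z) = -(1/6)z^3 + (3/2)z^2 - (13/3)z + 4
Adding term by term: (15/2)z^3 - 78z^2 + (505/2)z - 251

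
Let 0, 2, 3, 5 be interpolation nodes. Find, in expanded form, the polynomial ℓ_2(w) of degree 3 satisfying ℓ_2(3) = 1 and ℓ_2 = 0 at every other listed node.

ℓ_2(w) = w(w - 2)(w - 5) / [(3)·(1)·(-2)]
       = (w^3 - 7w^2 + 10w) / (-6)

ℓ_2(w) = -(1/6)w^3 + (7/6)w^2 - (5/3)w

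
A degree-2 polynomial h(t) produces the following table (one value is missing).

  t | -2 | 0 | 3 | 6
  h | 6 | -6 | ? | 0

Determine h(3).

-87/8

The 3 known values determine h uniquely (degree ≤ 2).
Evaluate each Lagrange basis at t = 3:
L_0(3) = (3)·(-3)/[(-2)·(-8)] = -9/16
L_1(3) = (5)·(-3)/[(2)·(-6)] = 5/4
L_2(3) = (5)·(3)/[(8)·(6)] = 5/16
Sum: 6·(-9/16) + (-6)·(5/4) + 0 = -87/8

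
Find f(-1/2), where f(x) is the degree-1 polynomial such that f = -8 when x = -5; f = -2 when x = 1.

L_0(-1/2) = (-3/2)/[(-6)] = 1/4
L_1(-1/2) = (9/2)/[(6)] = 3/4
Sum: (-8)·(1/4) + (-2)·(3/4) = -7/2

-7/2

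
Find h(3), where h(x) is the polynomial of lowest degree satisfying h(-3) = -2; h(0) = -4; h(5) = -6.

Evaluate each Lagrange basis at x = 3:
L_0(3) = (3)·(-2)/[(-3)·(-8)] = -1/4
L_1(3) = (6)·(-2)/[(3)·(-5)] = 4/5
L_2(3) = (6)·(3)/[(8)·(5)] = 9/20
Sum: (-2)·(-1/4) + (-4)·(4/5) + (-6)·(9/20) = -27/5

-27/5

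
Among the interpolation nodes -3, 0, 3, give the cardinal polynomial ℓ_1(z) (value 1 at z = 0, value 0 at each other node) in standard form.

ℓ_1(z) = -(1/9)z^2 + 1

ℓ_1(z) = (z + 3)(z - 3) / [(3)·(-3)]
       = (z^2 - 9) / (-9)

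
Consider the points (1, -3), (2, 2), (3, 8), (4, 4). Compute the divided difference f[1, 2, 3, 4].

-11/6

f[1,2] = (2 - (-3)) / (2 - 1) = 5
f[2,3] = (8 - 2) / (3 - 2) = 6
f[3,4] = (4 - 8) / (4 - 3) = -4
f[1,2,3] = (6 - 5) / (3 - 1) = 1/2
f[2,3,4] = (-4 - 6) / (4 - 2) = -5
f[1,2,3,4] = (-5 - 1/2) / (4 - 1) = -11/6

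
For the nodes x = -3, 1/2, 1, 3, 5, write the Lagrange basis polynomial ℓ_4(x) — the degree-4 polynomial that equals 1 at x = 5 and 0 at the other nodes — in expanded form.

ℓ_4(x) = (x + 3)(x - 1/2)(x - 1)(x - 3) / [(8)·(9/2)·(4)·(2)]
       = (x^4 - (3/2)x^3 - (17/2)x^2 + (27/2)x - 9/2) / (288)

ℓ_4(x) = (1/288)x^4 - (1/192)x^3 - (17/576)x^2 + (3/64)x - 1/64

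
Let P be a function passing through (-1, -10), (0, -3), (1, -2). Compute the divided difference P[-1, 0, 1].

-3

P[-1,0] = (-3 - (-10)) / (0 - (-1)) = 7
P[0,1] = (-2 - (-3)) / (1 - 0) = 1
P[-1,0,1] = (1 - 7) / (1 - (-1)) = -3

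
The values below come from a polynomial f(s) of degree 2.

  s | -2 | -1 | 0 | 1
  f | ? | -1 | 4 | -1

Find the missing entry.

The 3 known values determine f uniquely (degree ≤ 2).
Evaluate each Lagrange basis at s = -2:
L_0(-2) = (-2)·(-3)/[(-1)·(-2)] = 3
L_1(-2) = (-1)·(-3)/[(1)·(-1)] = -3
L_2(-2) = (-1)·(-2)/[(2)·(1)] = 1
Sum: (-1)·(3) + 4·(-3) + (-1)·(1) = -16

-16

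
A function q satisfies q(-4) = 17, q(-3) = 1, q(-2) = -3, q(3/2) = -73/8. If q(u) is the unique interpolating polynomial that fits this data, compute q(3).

-53

Using Newton's divided-difference form:
q[-4,-3] = (1 - 17) / (-3 - (-4)) = -16
q[-3,-2] = (-3 - 1) / (-2 - (-3)) = -4
q[-2,3/2] = (-73/8 - (-3)) / (3/2 - (-2)) = -7/4
q[-4,-3,-2] = (-4 - (-16)) / (-2 - (-4)) = 6
q[-3,-2,3/2] = (-7/4 - (-4)) / (3/2 - (-3)) = 1/2
q[-4,-3,-2,3/2] = (1/2 - 6) / (3/2 - (-4)) = -1
q(3) = 17 + (-16)·(7) + 6·(7)·(6) + (-1)·(7)·(6)·(5) = -53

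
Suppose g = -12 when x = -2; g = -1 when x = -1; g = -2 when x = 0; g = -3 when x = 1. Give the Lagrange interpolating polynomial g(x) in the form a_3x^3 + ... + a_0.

g(x) = 2x^3 - 3x - 2

L_0(x) = (x + 1)x(x - 1) / [-6] = -(1/6)x^3 + (1/6)x
L_1(x) = (x + 2)x(x - 1) / [2] = (1/2)x^3 + (1/2)x^2 - x
L_2(x) = (x + 2)(x + 1)(x - 1) / [-2] = -(1/2)x^3 - x^2 + (1/2)x + 1
L_3(x) = (x + 2)(x + 1)x / [6] = (1/6)x^3 + (1/2)x^2 + (1/3)x
g(x) = (-12)·L_0 + (-1)·L_1 + (-2)·L_2 + (-3)·L_3
  (-12)·L_0(x) = 2x^3 - 2x
  (-1)·L_1(x) = -(1/2)x^3 - (1/2)x^2 + x
  (-2)·L_2(x) = x^3 + 2x^2 - x - 2
  (-3)·L_3(x) = -(1/2)x^3 - (3/2)x^2 - x
Adding term by term: 2x^3 - 3x - 2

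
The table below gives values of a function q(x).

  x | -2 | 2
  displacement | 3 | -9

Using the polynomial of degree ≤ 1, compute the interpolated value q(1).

-6

Evaluate each Lagrange basis at x = 1:
L_0(1) = (-1)/[(-4)] = 1/4
L_1(1) = (3)/[(4)] = 3/4
Sum: 3·(1/4) + (-9)·(3/4) = -6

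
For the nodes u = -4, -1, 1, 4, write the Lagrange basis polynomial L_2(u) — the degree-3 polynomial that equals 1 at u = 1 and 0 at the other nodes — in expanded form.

L_2(u) = (u + 4)(u + 1)(u - 4) / [(5)·(2)·(-3)]
       = (u^3 + u^2 - 16u - 16) / (-30)

L_2(u) = -(1/30)u^3 - (1/30)u^2 + (8/15)u + 8/15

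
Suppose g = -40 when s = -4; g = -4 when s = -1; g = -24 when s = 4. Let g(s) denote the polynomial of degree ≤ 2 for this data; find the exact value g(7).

-84

L_0(7) = (8)·(3)/[(-3)·(-8)] = 1
L_1(7) = (11)·(3)/[(3)·(-5)] = -11/5
L_2(7) = (11)·(8)/[(8)·(5)] = 11/5
Sum: (-40)·(1) + (-4)·(-11/5) + (-24)·(11/5) = -84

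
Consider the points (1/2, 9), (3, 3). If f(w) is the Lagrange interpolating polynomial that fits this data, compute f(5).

L_0(5) = (2)/[(-5/2)] = -4/5
L_1(5) = (9/2)/[(5/2)] = 9/5
Sum: 9·(-4/5) + 3·(9/5) = -9/5

-9/5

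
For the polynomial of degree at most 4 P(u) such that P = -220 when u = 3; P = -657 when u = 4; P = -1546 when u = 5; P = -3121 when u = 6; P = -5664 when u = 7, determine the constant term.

-1

L_0(u) = (u - 4)(u - 5)(u - 6)(u - 7) / [24] = (1/24)u^4 - (11/12)u^3 + (179/24)u^2 - (319/12)u + 35
L_1(u) = (u - 3)(u - 5)(u - 6)(u - 7) / [-6] = -(1/6)u^4 + (7/2)u^3 - (161/6)u^2 + (177/2)u - 105
L_2(u) = (u - 3)(u - 4)(u - 6)(u - 7) / [4] = (1/4)u^4 - 5u^3 + (145/4)u^2 - (225/2)u + 126
L_3(u) = (u - 3)(u - 4)(u - 5)(u - 7) / [-6] = -(1/6)u^4 + (19/6)u^3 - (131/6)u^2 + (389/6)u - 70
L_4(u) = (u - 3)(u - 4)(u - 5)(u - 6) / [24] = (1/24)u^4 - (3/4)u^3 + (119/24)u^2 - (57/4)u + 15
P(u) = (-220)·L_0 + (-657)·L_1 + (-1546)·L_2 + (-3121)·L_3 + (-5664)·L_4
Only the constant term is needed; take it from each L_i and combine:
(-220)·(35) + (-657)·(-105) + (-1546)·(126) + (-3121)·(-70) + (-5664)·(15) = -1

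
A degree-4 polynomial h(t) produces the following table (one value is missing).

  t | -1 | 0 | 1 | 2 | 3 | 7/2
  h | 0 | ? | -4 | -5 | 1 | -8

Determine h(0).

The 5 known values determine h uniquely (degree ≤ 4).
L_0(0) = (-1)·(-2)·(-3)·(-7/2)/[(-2)·(-3)·(-4)·(-9/2)] = 7/36
L_1(0) = (1)·(-2)·(-3)·(-7/2)/[(2)·(-1)·(-2)·(-5/2)] = 21/10
L_2(0) = (1)·(-1)·(-3)·(-7/2)/[(3)·(1)·(-1)·(-3/2)] = -7/3
L_3(0) = (1)·(-1)·(-2)·(-7/2)/[(4)·(2)·(1)·(-1/2)] = 7/4
L_4(0) = (1)·(-1)·(-2)·(-3)/[(9/2)·(5/2)·(3/2)·(1/2)] = -32/45
Sum: 0 + (-4)·(21/10) + (-5)·(-7/3) + 1·(7/4) + (-8)·(-32/45) = 1927/180

1927/180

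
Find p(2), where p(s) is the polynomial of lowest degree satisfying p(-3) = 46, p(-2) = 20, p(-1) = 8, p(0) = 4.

-4

L_0(2) = (4)·(3)·(2)/[(-1)·(-2)·(-3)] = -4
L_1(2) = (5)·(3)·(2)/[(1)·(-1)·(-2)] = 15
L_2(2) = (5)·(4)·(2)/[(2)·(1)·(-1)] = -20
L_3(2) = (5)·(4)·(3)/[(3)·(2)·(1)] = 10
Sum: 46·(-4) + 20·(15) + 8·(-20) + 4·(10) = -4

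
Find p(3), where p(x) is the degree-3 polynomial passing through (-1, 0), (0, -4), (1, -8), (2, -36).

L_0(3) = (3)·(2)·(1)/[(-1)·(-2)·(-3)] = -1
L_1(3) = (4)·(2)·(1)/[(1)·(-1)·(-2)] = 4
L_2(3) = (4)·(3)·(1)/[(2)·(1)·(-1)] = -6
L_3(3) = (4)·(3)·(2)/[(3)·(2)·(1)] = 4
Sum: 0 + (-4)·(4) + (-8)·(-6) + (-36)·(4) = -112

-112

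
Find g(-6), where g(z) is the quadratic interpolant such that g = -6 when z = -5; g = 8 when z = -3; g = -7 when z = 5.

-1253/80

L_0(-6) = (-3)·(-11)/[(-2)·(-10)] = 33/20
L_1(-6) = (-1)·(-11)/[(2)·(-8)] = -11/16
L_2(-6) = (-1)·(-3)/[(10)·(8)] = 3/80
Sum: (-6)·(33/20) + 8·(-11/16) + (-7)·(3/80) = -1253/80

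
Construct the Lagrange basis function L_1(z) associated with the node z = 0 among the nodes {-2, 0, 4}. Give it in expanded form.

L_1(z) = -(1/8)z^2 + (1/4)z + 1

L_1(z) = (z + 2)(z - 4) / [(2)·(-4)]
       = (z^2 - 2z - 8) / (-8)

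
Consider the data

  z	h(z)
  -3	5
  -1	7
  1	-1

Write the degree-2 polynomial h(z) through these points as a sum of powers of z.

h(z) = -(5/4)z^2 - 4z + 17/4

Build the Lagrange basis polynomials:
L_0(z) = (z + 1)(z - 1) / [8] = (1/8)z^2 - 1/8
L_1(z) = (z + 3)(z - 1) / [-4] = -(1/4)z^2 - (1/2)z + 3/4
L_2(z) = (z + 3)(z + 1) / [8] = (1/8)z^2 + (1/2)z + 3/8
h(z) = 5·L_0 + 7·L_1 + (-1)·L_2
  5·L_0(z) = (5/8)z^2 - 5/8
  7·L_1(z) = -(7/4)z^2 - (7/2)z + 21/4
  (-1)·L_2(z) = -(1/8)z^2 - (1/2)z - 3/8
Adding term by term: -(5/4)z^2 - 4z + 17/4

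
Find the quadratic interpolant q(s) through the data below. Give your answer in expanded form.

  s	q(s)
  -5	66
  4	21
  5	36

q(s) = 2s^2 - 3s + 1

L_0(s) = (s - 4)(s - 5) / [90] = (1/90)s^2 - (1/10)s + 2/9
L_1(s) = (s + 5)(s - 5) / [-9] = -(1/9)s^2 + 25/9
L_2(s) = (s + 5)(s - 4) / [10] = (1/10)s^2 + (1/10)s - 2
q(s) = 66·L_0 + 21·L_1 + 36·L_2
  66·L_0(s) = (11/15)s^2 - (33/5)s + 44/3
  21·L_1(s) = -(7/3)s^2 + 175/3
  36·L_2(s) = (18/5)s^2 + (18/5)s - 72
Adding term by term: 2s^2 - 3s + 1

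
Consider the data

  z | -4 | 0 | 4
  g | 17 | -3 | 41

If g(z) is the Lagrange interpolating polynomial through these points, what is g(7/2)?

L_0(7/2) = (7/2)·(-1/2)/[(-4)·(-8)] = -7/128
L_1(7/2) = (15/2)·(-1/2)/[(4)·(-4)] = 15/64
L_2(7/2) = (15/2)·(7/2)/[(8)·(4)] = 105/128
Sum: 17·(-7/128) + (-3)·(15/64) + 41·(105/128) = 32

32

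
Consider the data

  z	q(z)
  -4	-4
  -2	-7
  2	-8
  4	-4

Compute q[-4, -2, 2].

q[-4,-2] = (-7 - (-4)) / (-2 - (-4)) = -3/2
q[-2,2] = (-8 - (-7)) / (2 - (-2)) = -1/4
q[-4,-2,2] = (-1/4 - (-3/2)) / (2 - (-4)) = 5/24

5/24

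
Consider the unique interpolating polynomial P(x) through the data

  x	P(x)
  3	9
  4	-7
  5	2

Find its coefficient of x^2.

L_0(x) = (x - 4)(x - 5) / [2] = (1/2)x^2 - (9/2)x + 10
L_1(x) = (x - 3)(x - 5) / [-1] = -x^2 + 8x - 15
L_2(x) = (x - 3)(x - 4) / [2] = (1/2)x^2 - (7/2)x + 6
P(x) = 9·L_0 + (-7)·L_1 + 2·L_2
Only the coefficient of x^2 is needed; take it from each L_i and combine:
9·(1/2) + (-7)·(-1) + 2·(1/2) = 25/2

25/2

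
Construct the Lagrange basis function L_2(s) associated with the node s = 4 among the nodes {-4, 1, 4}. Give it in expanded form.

L_2(s) = (s + 4)(s - 1) / [(8)·(3)]
       = (s^2 + 3s - 4) / (24)

L_2(s) = (1/24)s^2 + (1/8)s - 1/6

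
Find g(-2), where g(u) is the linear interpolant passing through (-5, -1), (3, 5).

Evaluate each Lagrange basis at u = -2:
L_0(-2) = (-5)/[(-8)] = 5/8
L_1(-2) = (3)/[(8)] = 3/8
Sum: (-1)·(5/8) + 5·(3/8) = 5/4

5/4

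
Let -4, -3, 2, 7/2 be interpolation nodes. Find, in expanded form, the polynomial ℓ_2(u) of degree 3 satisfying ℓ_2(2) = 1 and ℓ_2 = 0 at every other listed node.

ℓ_2(u) = -(1/45)u^3 - (7/90)u^2 + (5/18)u + 14/15

ℓ_2(u) = (u + 4)(u + 3)(u - 7/2) / [(6)·(5)·(-3/2)]
       = (u^3 + (7/2)u^2 - (25/2)u - 42) / (-45)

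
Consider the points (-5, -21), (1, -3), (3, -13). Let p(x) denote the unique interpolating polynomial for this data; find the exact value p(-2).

-3

Evaluate each Lagrange basis at x = -2:
L_0(-2) = (-3)·(-5)/[(-6)·(-8)] = 5/16
L_1(-2) = (3)·(-5)/[(6)·(-2)] = 5/4
L_2(-2) = (3)·(-3)/[(8)·(2)] = -9/16
Sum: (-21)·(5/16) + (-3)·(5/4) + (-13)·(-9/16) = -3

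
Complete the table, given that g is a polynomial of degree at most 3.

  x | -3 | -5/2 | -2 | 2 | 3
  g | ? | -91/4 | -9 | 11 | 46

-44

The 4 known values determine g uniquely (degree ≤ 3).
Evaluate each Lagrange basis at x = -3:
L_0(-3) = (-1)·(-5)·(-6)/[(-1/2)·(-9/2)·(-11/2)] = 80/33
L_1(-3) = (-1/2)·(-5)·(-6)/[(1/2)·(-4)·(-5)] = -3/2
L_2(-3) = (-1/2)·(-1)·(-6)/[(9/2)·(4)·(-1)] = 1/6
L_3(-3) = (-1/2)·(-1)·(-5)/[(11/2)·(5)·(1)] = -1/11
Sum: (-91/4)·(80/33) + (-9)·(-3/2) + 11·(1/6) + 46·(-1/11) = -44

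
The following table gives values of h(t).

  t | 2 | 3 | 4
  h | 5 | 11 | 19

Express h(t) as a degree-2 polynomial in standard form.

Build the Lagrange basis polynomials:
L_0(t) = (t - 3)(t - 4) / [2] = (1/2)t^2 - (7/2)t + 6
L_1(t) = (t - 2)(t - 4) / [-1] = -t^2 + 6t - 8
L_2(t) = (t - 2)(t - 3) / [2] = (1/2)t^2 - (5/2)t + 3
h(t) = 5·L_0 + 11·L_1 + 19·L_2
  5·L_0(t) = (5/2)t^2 - (35/2)t + 30
  11·L_1(t) = -11t^2 + 66t - 88
  19·L_2(t) = (19/2)t^2 - (95/2)t + 57
Adding term by term: t^2 + t - 1

h(t) = t^2 + t - 1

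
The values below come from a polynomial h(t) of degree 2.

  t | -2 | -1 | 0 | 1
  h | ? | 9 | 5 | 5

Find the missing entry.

The 3 known values determine h uniquely (degree ≤ 2).
L_0(-2) = (-2)·(-3)/[(-1)·(-2)] = 3
L_1(-2) = (-1)·(-3)/[(1)·(-1)] = -3
L_2(-2) = (-1)·(-2)/[(2)·(1)] = 1
Sum: 9·(3) + 5·(-3) + 5·(1) = 17

17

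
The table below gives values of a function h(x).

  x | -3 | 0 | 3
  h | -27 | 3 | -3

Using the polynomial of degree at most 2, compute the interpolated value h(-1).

Evaluate each Lagrange basis at x = -1:
L_0(-1) = (-1)·(-4)/[(-3)·(-6)] = 2/9
L_1(-1) = (2)·(-4)/[(3)·(-3)] = 8/9
L_2(-1) = (2)·(-1)/[(6)·(3)] = -1/9
Sum: (-27)·(2/9) + 3·(8/9) + (-3)·(-1/9) = -3

-3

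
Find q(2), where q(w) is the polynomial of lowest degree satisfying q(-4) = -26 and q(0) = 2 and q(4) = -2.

Evaluate each Lagrange basis at w = 2:
L_0(2) = (2)·(-2)/[(-4)·(-8)] = -1/8
L_1(2) = (6)·(-2)/[(4)·(-4)] = 3/4
L_2(2) = (6)·(2)/[(8)·(4)] = 3/8
Sum: (-26)·(-1/8) + 2·(3/4) + (-2)·(3/8) = 4

4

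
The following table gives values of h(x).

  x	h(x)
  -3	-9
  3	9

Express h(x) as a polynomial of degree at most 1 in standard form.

Build the Lagrange basis polynomials:
L_0(x) = (x - 3) / [-6] = -(1/6)x + 1/2
L_1(x) = (x + 3) / [6] = (1/6)x + 1/2
h(x) = (-9)·L_0 + 9·L_1
  (-9)·L_0(x) = (3/2)x - 9/2
  9·L_1(x) = (3/2)x + 9/2
Adding term by term: 3x

h(x) = 3x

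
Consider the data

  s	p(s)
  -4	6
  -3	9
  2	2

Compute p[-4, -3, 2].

p[-4,-3] = (9 - 6) / (-3 - (-4)) = 3
p[-3,2] = (2 - 9) / (2 - (-3)) = -7/5
p[-4,-3,2] = (-7/5 - 3) / (2 - (-4)) = -11/15

-11/15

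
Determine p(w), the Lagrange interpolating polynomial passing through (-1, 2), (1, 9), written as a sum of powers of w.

p(w) = (7/2)w + 11/2

L_0(w) = (w - 1) / [-2] = -(1/2)w + 1/2
L_1(w) = (w + 1) / [2] = (1/2)w + 1/2
p(w) = 2·L_0 + 9·L_1
  2·L_0(w) = -w + 1
  9·L_1(w) = (9/2)w + 9/2
Adding term by term: (7/2)w + 11/2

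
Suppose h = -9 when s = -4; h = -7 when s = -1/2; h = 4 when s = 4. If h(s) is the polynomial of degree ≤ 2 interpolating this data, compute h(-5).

Evaluate each Lagrange basis at s = -5:
L_0(-5) = (-9/2)·(-9)/[(-7/2)·(-8)] = 81/56
L_1(-5) = (-1)·(-9)/[(7/2)·(-9/2)] = -4/7
L_2(-5) = (-1)·(-9/2)/[(8)·(9/2)] = 1/8
Sum: (-9)·(81/56) + (-7)·(-4/7) + 4·(1/8) = -477/56

-477/56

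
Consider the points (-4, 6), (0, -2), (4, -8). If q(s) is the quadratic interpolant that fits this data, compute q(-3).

61/16

Using Newton's divided-difference form:
q[-4,0] = (-2 - 6) / (0 - (-4)) = -2
q[0,4] = (-8 - (-2)) / (4 - 0) = -3/2
q[-4,0,4] = (-3/2 - (-2)) / (4 - (-4)) = 1/16
q(-3) = 6 + (-2)·(1) + (1/16)·(1)·(-3) = 61/16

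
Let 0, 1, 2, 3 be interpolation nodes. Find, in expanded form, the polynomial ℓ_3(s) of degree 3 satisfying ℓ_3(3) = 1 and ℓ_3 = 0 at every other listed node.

ℓ_3(s) = s(s - 1)(s - 2) / [(3)·(2)·(1)]
       = (s^3 - 3s^2 + 2s) / (6)

ℓ_3(s) = (1/6)s^3 - (1/2)s^2 + (1/3)s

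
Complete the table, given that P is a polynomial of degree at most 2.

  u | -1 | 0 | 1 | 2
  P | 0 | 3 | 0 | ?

-9

The 3 known values determine P uniquely (degree ≤ 2).
Evaluate each Lagrange basis at u = 2:
L_0(2) = (2)·(1)/[(-1)·(-2)] = 1
L_1(2) = (3)·(1)/[(1)·(-1)] = -3
L_2(2) = (3)·(2)/[(2)·(1)] = 3
Sum: 0 + 3·(-3) + 0 = -9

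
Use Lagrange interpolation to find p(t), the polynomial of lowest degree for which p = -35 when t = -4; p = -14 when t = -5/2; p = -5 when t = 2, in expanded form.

p(t) = -2t^2 + t + 1

Build the Lagrange basis polynomials:
L_0(t) = (t + 5/2)(t - 2) / [9] = (1/9)t^2 + (1/18)t - 5/9
L_1(t) = (t + 4)(t - 2) / [-27/4] = -(4/27)t^2 - (8/27)t + 32/27
L_2(t) = (t + 4)(t + 5/2) / [27] = (1/27)t^2 + (13/54)t + 10/27
p(t) = (-35)·L_0 + (-14)·L_1 + (-5)·L_2
  (-35)·L_0(t) = -(35/9)t^2 - (35/18)t + 175/9
  (-14)·L_1(t) = (56/27)t^2 + (112/27)t - 448/27
  (-5)·L_2(t) = -(5/27)t^2 - (65/54)t - 50/27
Adding term by term: -2t^2 + t + 1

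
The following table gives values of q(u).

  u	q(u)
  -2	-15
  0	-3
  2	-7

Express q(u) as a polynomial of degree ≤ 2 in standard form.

L_0(u) = u(u - 2) / [8] = (1/8)u^2 - (1/4)u
L_1(u) = (u + 2)(u - 2) / [-4] = -(1/4)u^2 + 1
L_2(u) = (u + 2)u / [8] = (1/8)u^2 + (1/4)u
q(u) = (-15)·L_0 + (-3)·L_1 + (-7)·L_2
  (-15)·L_0(u) = -(15/8)u^2 + (15/4)u
  (-3)·L_1(u) = (3/4)u^2 - 3
  (-7)·L_2(u) = -(7/8)u^2 - (7/4)u
Adding term by term: -2u^2 + 2u - 3

q(u) = -2u^2 + 2u - 3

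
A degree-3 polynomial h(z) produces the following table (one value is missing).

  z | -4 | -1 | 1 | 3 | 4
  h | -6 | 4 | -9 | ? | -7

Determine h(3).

The 4 known values determine h uniquely (degree ≤ 3).
L_0(3) = (4)·(2)·(-1)/[(-3)·(-5)·(-8)] = 1/15
L_1(3) = (7)·(2)·(-1)/[(3)·(-2)·(-5)] = -7/15
L_2(3) = (7)·(4)·(-1)/[(5)·(2)·(-3)] = 14/15
L_3(3) = (7)·(4)·(2)/[(8)·(5)·(3)] = 7/15
Sum: (-6)·(1/15) + 4·(-7/15) + (-9)·(14/15) + (-7)·(7/15) = -209/15

-209/15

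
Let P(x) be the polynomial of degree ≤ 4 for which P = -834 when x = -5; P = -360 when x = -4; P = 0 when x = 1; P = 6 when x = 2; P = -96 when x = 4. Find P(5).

Using Newton's divided-difference form:
P[-5,-4] = (-360 - (-834)) / (-4 - (-5)) = 474
P[-4,1] = (0 - (-360)) / (1 - (-4)) = 72
P[1,2] = (6 - 0) / (2 - 1) = 6
P[2,4] = (-96 - 6) / (4 - 2) = -51
P[-5,-4,1] = (72 - 474) / (1 - (-5)) = -67
P[-4,1,2] = (6 - 72) / (2 - (-4)) = -11
P[1,2,4] = (-51 - 6) / (4 - 1) = -19
P[-5,-4,1,2] = (-11 - (-67)) / (2 - (-5)) = 8
P[-4,1,2,4] = (-19 - (-11)) / (4 - (-4)) = -1
P[-5,-4,1,2,4] = (-1 - 8) / (4 - (-5)) = -1
P(5) = -834 + 474·(10) + (-67)·(10)·(9) + 8·(10)·(9)·(4) + (-1)·(10)·(9)·(4)·(3) = -324

-324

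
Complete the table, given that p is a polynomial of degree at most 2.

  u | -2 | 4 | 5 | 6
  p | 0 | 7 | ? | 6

The 3 known values determine p uniquely (degree ≤ 2).
Evaluate each Lagrange basis at u = 5:
L_0(5) = (1)·(-1)/[(-6)·(-8)] = -1/48
L_1(5) = (7)·(-1)/[(6)·(-2)] = 7/12
L_2(5) = (7)·(1)/[(8)·(2)] = 7/16
Sum: 0 + 7·(7/12) + 6·(7/16) = 161/24

161/24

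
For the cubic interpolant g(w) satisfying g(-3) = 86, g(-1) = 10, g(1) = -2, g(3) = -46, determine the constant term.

2

L_0(w) = (w + 1)(w - 1)(w - 3) / [-48] = -(1/48)w^3 + (1/16)w^2 + (1/48)w - 1/16
L_1(w) = (w + 3)(w - 1)(w - 3) / [16] = (1/16)w^3 - (1/16)w^2 - (9/16)w + 9/16
L_2(w) = (w + 3)(w + 1)(w - 3) / [-16] = -(1/16)w^3 - (1/16)w^2 + (9/16)w + 9/16
L_3(w) = (w + 3)(w + 1)(w - 1) / [48] = (1/48)w^3 + (1/16)w^2 - (1/48)w - 1/16
g(w) = 86·L_0 + 10·L_1 + (-2)·L_2 + (-46)·L_3
Only the constant term is needed; take it from each L_i and combine:
86·(-1/16) + 10·(9/16) + (-2)·(9/16) + (-46)·(-1/16) = 2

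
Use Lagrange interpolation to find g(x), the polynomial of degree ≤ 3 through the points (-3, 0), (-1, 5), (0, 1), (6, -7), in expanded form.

g(x) = (107/378)x^3 - (391/378)x^2 - (335/63)x + 1

Build the Lagrange basis polynomials:
L_0(x) = (x + 1)x(x - 6) / [-54] = -(1/54)x^3 + (5/54)x^2 + (1/9)x
L_1(x) = (x + 3)x(x - 6) / [14] = (1/14)x^3 - (3/14)x^2 - (9/7)x
L_2(x) = (x + 3)(x + 1)(x - 6) / [-18] = -(1/18)x^3 + (1/9)x^2 + (7/6)x + 1
L_3(x) = (x + 3)(x + 1)x / [378] = (1/378)x^3 + (2/189)x^2 + (1/126)x
g(x) = 0·L_0 + 5·L_1 + 1·L_2 + (-7)·L_3
  0·L_0(x) = 0
  5·L_1(x) = (5/14)x^3 - (15/14)x^2 - (45/7)x
  1·L_2(x) = -(1/18)x^3 + (1/9)x^2 + (7/6)x + 1
  (-7)·L_3(x) = -(1/54)x^3 - (2/27)x^2 - (1/18)x
Adding term by term: (107/378)x^3 - (391/378)x^2 - (335/63)x + 1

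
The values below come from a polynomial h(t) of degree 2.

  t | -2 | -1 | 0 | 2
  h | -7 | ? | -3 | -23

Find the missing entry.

-2

The 3 known values determine h uniquely (degree ≤ 2).
Evaluate each Lagrange basis at t = -1:
L_0(-1) = (-1)·(-3)/[(-2)·(-4)] = 3/8
L_1(-1) = (1)·(-3)/[(2)·(-2)] = 3/4
L_2(-1) = (1)·(-1)/[(4)·(2)] = -1/8
Sum: (-7)·(3/8) + (-3)·(3/4) + (-23)·(-1/8) = -2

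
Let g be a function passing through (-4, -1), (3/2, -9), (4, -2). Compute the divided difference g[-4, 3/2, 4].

117/220

g[-4,3/2] = (-9 - (-1)) / (3/2 - (-4)) = -16/11
g[3/2,4] = (-2 - (-9)) / (4 - 3/2) = 14/5
g[-4,3/2,4] = (14/5 - (-16/11)) / (4 - (-4)) = 117/220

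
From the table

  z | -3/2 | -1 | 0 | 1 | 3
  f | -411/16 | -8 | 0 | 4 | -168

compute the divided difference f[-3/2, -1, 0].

-73/4

f[-3/2,-1] = (-8 - (-411/16)) / (-1 - (-3/2)) = 283/8
f[-1,0] = (0 - (-8)) / (0 - (-1)) = 8
f[-3/2,-1,0] = (8 - 283/8) / (0 - (-3/2)) = -73/4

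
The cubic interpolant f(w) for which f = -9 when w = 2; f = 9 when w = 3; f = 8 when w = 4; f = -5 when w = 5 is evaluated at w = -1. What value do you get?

-247

Evaluate each Lagrange basis at w = -1:
L_0(-1) = (-4)·(-5)·(-6)/[(-1)·(-2)·(-3)] = 20
L_1(-1) = (-3)·(-5)·(-6)/[(1)·(-1)·(-2)] = -45
L_2(-1) = (-3)·(-4)·(-6)/[(2)·(1)·(-1)] = 36
L_3(-1) = (-3)·(-4)·(-5)/[(3)·(2)·(1)] = -10
Sum: (-9)·(20) + 9·(-45) + 8·(36) + (-5)·(-10) = -247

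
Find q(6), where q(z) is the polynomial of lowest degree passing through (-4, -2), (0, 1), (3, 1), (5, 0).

Evaluate each Lagrange basis at z = 6:
L_0(6) = (6)·(3)·(1)/[(-4)·(-7)·(-9)] = -1/14
L_1(6) = (10)·(3)·(1)/[(4)·(-3)·(-5)] = 1/2
L_2(6) = (10)·(6)·(1)/[(7)·(3)·(-2)] = -10/7
L_3(6) = (10)·(6)·(3)/[(9)·(5)·(2)] = 2
Sum: (-2)·(-1/14) + 1·(1/2) + 1·(-10/7) + 0 = -11/14

-11/14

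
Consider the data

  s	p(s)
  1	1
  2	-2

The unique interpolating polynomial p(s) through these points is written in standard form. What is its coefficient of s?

Build the Lagrange basis polynomials:
L_0(s) = (s - 2) / [-1] = -s + 2
L_1(s) = (s - 1) / [1] = s - 1
p(s) = 1·L_0 + (-2)·L_1
Only the coefficient of s is needed; take it from each L_i and combine:
1·(-1) + (-2)·(1) = -3

-3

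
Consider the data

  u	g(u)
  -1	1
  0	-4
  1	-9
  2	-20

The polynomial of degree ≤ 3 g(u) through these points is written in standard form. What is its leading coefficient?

-1

Build the Lagrange basis polynomials:
L_0(u) = u(u - 1)(u - 2) / [-6] = -(1/6)u^3 + (1/2)u^2 - (1/3)u
L_1(u) = (u + 1)(u - 1)(u - 2) / [2] = (1/2)u^3 - u^2 - (1/2)u + 1
L_2(u) = (u + 1)u(u - 2) / [-2] = -(1/2)u^3 + (1/2)u^2 + u
L_3(u) = (u + 1)u(u - 1) / [6] = (1/6)u^3 - (1/6)u
g(u) = 1·L_0 + (-4)·L_1 + (-9)·L_2 + (-20)·L_3
Only the coefficient of u^3 is needed; take it from each L_i and combine:
1·(-1/6) + (-4)·(1/2) + (-9)·(-1/2) + (-20)·(1/6) = -1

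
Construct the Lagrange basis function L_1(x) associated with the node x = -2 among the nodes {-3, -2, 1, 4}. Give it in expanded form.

L_1(x) = (x + 3)(x - 1)(x - 4) / [(1)·(-3)·(-6)]
       = (x^3 - 2x^2 - 11x + 12) / (18)

L_1(x) = (1/18)x^3 - (1/9)x^2 - (11/18)x + 2/3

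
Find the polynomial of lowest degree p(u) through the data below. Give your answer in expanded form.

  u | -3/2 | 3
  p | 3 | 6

Build the Lagrange basis polynomials:
L_0(u) = (u - 3) / [-9/2] = -(2/9)u + 2/3
L_1(u) = (u + 3/2) / [9/2] = (2/9)u + 1/3
p(u) = 3·L_0 + 6·L_1
  3·L_0(u) = -(2/3)u + 2
  6·L_1(u) = (4/3)u + 2
Adding term by term: (2/3)u + 4

p(u) = (2/3)u + 4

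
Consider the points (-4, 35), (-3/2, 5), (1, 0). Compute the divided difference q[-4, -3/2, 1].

2

q[-4,-3/2] = (5 - 35) / (-3/2 - (-4)) = -12
q[-3/2,1] = (0 - 5) / (1 - (-3/2)) = -2
q[-4,-3/2,1] = (-2 - (-12)) / (1 - (-4)) = 2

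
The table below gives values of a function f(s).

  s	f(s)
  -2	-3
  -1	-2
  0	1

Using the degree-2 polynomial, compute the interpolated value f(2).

Evaluate each Lagrange basis at s = 2:
L_0(2) = (3)·(2)/[(-1)·(-2)] = 3
L_1(2) = (4)·(2)/[(1)·(-1)] = -8
L_2(2) = (4)·(3)/[(2)·(1)] = 6
Sum: (-3)·(3) + (-2)·(-8) + 1·(6) = 13

13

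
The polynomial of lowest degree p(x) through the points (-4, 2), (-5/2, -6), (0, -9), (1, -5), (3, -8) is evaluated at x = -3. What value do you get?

L_0(-3) = (-1/2)·(-3)·(-4)·(-6)/[(-3/2)·(-4)·(-5)·(-7)] = 6/35
L_1(-3) = (1)·(-3)·(-4)·(-6)/[(3/2)·(-5/2)·(-7/2)·(-11/2)] = 384/385
L_2(-3) = (1)·(-1/2)·(-4)·(-6)/[(4)·(5/2)·(-1)·(-3)] = -2/5
L_3(-3) = (1)·(-1/2)·(-3)·(-6)/[(5)·(7/2)·(1)·(-2)] = 9/35
L_4(-3) = (1)·(-1/2)·(-3)·(-4)/[(7)·(11/2)·(3)·(2)] = -2/77
Sum: 2·(6/35) + (-6)·(384/385) + (-9)·(-2/5) + (-5)·(9/35) + (-8)·(-2/77) = -1201/385

-1201/385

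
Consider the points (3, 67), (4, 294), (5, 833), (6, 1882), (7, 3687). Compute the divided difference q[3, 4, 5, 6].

q[3,4] = (294 - 67) / (4 - 3) = 227
q[4,5] = (833 - 294) / (5 - 4) = 539
q[5,6] = (1882 - 833) / (6 - 5) = 1049
q[3,4,5] = (539 - 227) / (5 - 3) = 156
q[4,5,6] = (1049 - 539) / (6 - 4) = 255
q[3,4,5,6] = (255 - 156) / (6 - 3) = 33

33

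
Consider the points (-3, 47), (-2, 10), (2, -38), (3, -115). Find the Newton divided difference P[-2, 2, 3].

P[-2,2] = (-38 - 10) / (2 - (-2)) = -12
P[2,3] = (-115 - (-38)) / (3 - 2) = -77
P[-2,2,3] = (-77 - (-12)) / (3 - (-2)) = -13

-13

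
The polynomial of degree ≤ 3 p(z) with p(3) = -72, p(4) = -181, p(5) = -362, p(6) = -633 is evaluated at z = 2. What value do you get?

L_0(2) = (-2)·(-3)·(-4)/[(-1)·(-2)·(-3)] = 4
L_1(2) = (-1)·(-3)·(-4)/[(1)·(-1)·(-2)] = -6
L_2(2) = (-1)·(-2)·(-4)/[(2)·(1)·(-1)] = 4
L_3(2) = (-1)·(-2)·(-3)/[(3)·(2)·(1)] = -1
Sum: (-72)·(4) + (-181)·(-6) + (-362)·(4) + (-633)·(-1) = -17

-17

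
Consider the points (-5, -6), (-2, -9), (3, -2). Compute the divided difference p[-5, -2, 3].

3/10

p[-5,-2] = (-9 - (-6)) / (-2 - (-5)) = -1
p[-2,3] = (-2 - (-9)) / (3 - (-2)) = 7/5
p[-5,-2,3] = (7/5 - (-1)) / (3 - (-5)) = 3/10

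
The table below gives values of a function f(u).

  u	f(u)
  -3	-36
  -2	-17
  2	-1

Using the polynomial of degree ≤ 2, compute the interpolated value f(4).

-29

Evaluate each Lagrange basis at u = 4:
L_0(4) = (6)·(2)/[(-1)·(-5)] = 12/5
L_1(4) = (7)·(2)/[(1)·(-4)] = -7/2
L_2(4) = (7)·(6)/[(5)·(4)] = 21/10
Sum: (-36)·(12/5) + (-17)·(-7/2) + (-1)·(21/10) = -29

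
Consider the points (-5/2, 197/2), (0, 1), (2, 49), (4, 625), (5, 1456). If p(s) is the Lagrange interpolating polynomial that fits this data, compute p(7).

Evaluate each Lagrange basis at s = 7:
L_0(7) = (7)·(5)·(3)·(2)/[(-5/2)·(-9/2)·(-13/2)·(-15/2)] = 224/585
L_1(7) = (19/2)·(5)·(3)·(2)/[(5/2)·(-2)·(-4)·(-5)] = -57/20
L_2(7) = (19/2)·(7)·(3)·(2)/[(9/2)·(2)·(-2)·(-3)] = 133/18
L_3(7) = (19/2)·(7)·(5)·(2)/[(13/2)·(4)·(2)·(-1)] = -665/52
L_4(7) = (19/2)·(7)·(5)·(3)/[(15/2)·(5)·(3)·(1)] = 133/15
Sum: 197/2·(224/585) + 1·(-57/20) + 49·(133/18) + 625·(-665/52) + 1456·(133/15) = 5314

5314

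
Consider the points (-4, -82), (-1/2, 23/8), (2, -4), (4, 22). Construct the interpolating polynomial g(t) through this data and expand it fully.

Newton's divided differences:
g[-4,-1/2] = (23/8 - (-82)) / (-1/2 - (-4)) = 97/4
g[-1/2,2] = (-4 - 23/8) / (2 - (-1/2)) = -11/4
g[2,4] = (22 - (-4)) / (4 - 2) = 13
g[-4,-1/2,2] = (-11/4 - 97/4) / (2 - (-4)) = -9/2
g[-1/2,2,4] = (13 - (-11/4)) / (4 - (-1/2)) = 7/2
g[-4,-1/2,2,4] = (7/2 - (-9/2)) / (4 - (-4)) = 1
g(t) = -82 + (97/4)·(t + 4) + (-9/2)·(t + 4)(t + 1/2) + 1·(t + 4)(t + 1/2)(t - 2)
Expanding: g(t) = t^3 - 2t^2 - 3t + 2

g(t) = t^3 - 2t^2 - 3t + 2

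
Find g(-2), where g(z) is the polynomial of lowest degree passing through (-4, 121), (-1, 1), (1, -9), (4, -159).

Evaluate each Lagrange basis at z = -2:
L_0(-2) = (-1)·(-3)·(-6)/[(-3)·(-5)·(-8)] = 3/20
L_1(-2) = (2)·(-3)·(-6)/[(3)·(-2)·(-5)] = 6/5
L_2(-2) = (2)·(-1)·(-6)/[(5)·(2)·(-3)] = -2/5
L_3(-2) = (2)·(-1)·(-3)/[(8)·(5)·(3)] = 1/20
Sum: 121·(3/20) + 1·(6/5) + (-9)·(-2/5) + (-159)·(1/20) = 15

15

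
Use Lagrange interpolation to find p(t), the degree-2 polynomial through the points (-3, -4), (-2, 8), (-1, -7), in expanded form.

p(t) = -(27/2)t^2 - (111/2)t - 49

Build the Lagrange basis polynomials:
L_0(t) = (t + 2)(t + 1) / [2] = (1/2)t^2 + (3/2)t + 1
L_1(t) = (t + 3)(t + 1) / [-1] = -t^2 - 4t - 3
L_2(t) = (t + 3)(t + 2) / [2] = (1/2)t^2 + (5/2)t + 3
p(t) = (-4)·L_0 + 8·L_1 + (-7)·L_2
  (-4)·L_0(t) = -2t^2 - 6t - 4
  8·L_1(t) = -8t^2 - 32t - 24
  (-7)·L_2(t) = -(7/2)t^2 - (35/2)t - 21
Adding term by term: -(27/2)t^2 - (111/2)t - 49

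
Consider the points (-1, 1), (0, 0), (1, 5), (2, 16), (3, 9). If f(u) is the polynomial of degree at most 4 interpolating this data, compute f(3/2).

171/16

Evaluate each Lagrange basis at u = 3/2:
L_0(3/2) = (3/2)·(1/2)·(-1/2)·(-3/2)/[(-1)·(-2)·(-3)·(-4)] = 3/128
L_1(3/2) = (5/2)·(1/2)·(-1/2)·(-3/2)/[(1)·(-1)·(-2)·(-3)] = -5/32
L_2(3/2) = (5/2)·(3/2)·(-1/2)·(-3/2)/[(2)·(1)·(-1)·(-2)] = 45/64
L_3(3/2) = (5/2)·(3/2)·(1/2)·(-3/2)/[(3)·(2)·(1)·(-1)] = 15/32
L_4(3/2) = (5/2)·(3/2)·(1/2)·(-1/2)/[(4)·(3)·(2)·(1)] = -5/128
Sum: 1·(3/128) + 0 + 5·(45/64) + 16·(15/32) + 9·(-5/128) = 171/16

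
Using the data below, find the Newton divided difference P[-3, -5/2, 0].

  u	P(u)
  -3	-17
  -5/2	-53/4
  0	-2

P[-3,-5/2] = (-53/4 - (-17)) / (-5/2 - (-3)) = 15/2
P[-5/2,0] = (-2 - (-53/4)) / (0 - (-5/2)) = 9/2
P[-3,-5/2,0] = (9/2 - 15/2) / (0 - (-3)) = -1

-1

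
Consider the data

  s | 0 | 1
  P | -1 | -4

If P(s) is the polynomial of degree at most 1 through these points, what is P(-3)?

Evaluate each Lagrange basis at s = -3:
L_0(-3) = (-4)/[(-1)] = 4
L_1(-3) = (-3)/[(1)] = -3
Sum: (-1)·(4) + (-4)·(-3) = 8

8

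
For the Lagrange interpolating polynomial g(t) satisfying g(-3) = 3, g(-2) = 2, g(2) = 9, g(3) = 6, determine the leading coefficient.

-1/4

Build the Lagrange basis polynomials:
L_0(t) = (t + 2)(t - 2)(t - 3) / [-30] = -(1/30)t^3 + (1/10)t^2 + (2/15)t - 2/5
L_1(t) = (t + 3)(t - 2)(t - 3) / [20] = (1/20)t^3 - (1/10)t^2 - (9/20)t + 9/10
L_2(t) = (t + 3)(t + 2)(t - 3) / [-20] = -(1/20)t^3 - (1/10)t^2 + (9/20)t + 9/10
L_3(t) = (t + 3)(t + 2)(t - 2) / [30] = (1/30)t^3 + (1/10)t^2 - (2/15)t - 2/5
g(t) = 3·L_0 + 2·L_1 + 9·L_2 + 6·L_3
Only the coefficient of t^3 is needed; take it from each L_i and combine:
3·(-1/30) + 2·(1/20) + 9·(-1/20) + 6·(1/30) = -1/4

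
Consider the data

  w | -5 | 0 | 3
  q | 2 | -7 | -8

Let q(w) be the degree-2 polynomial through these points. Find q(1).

Using Newton's divided-difference form:
q[-5,0] = (-7 - 2) / (0 - (-5)) = -9/5
q[0,3] = (-8 - (-7)) / (3 - 0) = -1/3
q[-5,0,3] = (-1/3 - (-9/5)) / (3 - (-5)) = 11/60
q(1) = 2 + (-9/5)·(6) + (11/60)·(6)·(1) = -77/10

-77/10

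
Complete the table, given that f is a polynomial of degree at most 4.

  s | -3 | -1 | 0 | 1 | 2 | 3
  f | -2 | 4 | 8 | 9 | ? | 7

The 5 known values determine f uniquely (degree ≤ 4).
Evaluate each Lagrange basis at s = 2:
L_0(2) = (3)·(2)·(1)·(-1)/[(-2)·(-3)·(-4)·(-6)] = -1/24
L_1(2) = (5)·(2)·(1)·(-1)/[(2)·(-1)·(-2)·(-4)] = 5/8
L_2(2) = (5)·(3)·(1)·(-1)/[(3)·(1)·(-1)·(-3)] = -5/3
L_3(2) = (5)·(3)·(2)·(-1)/[(4)·(2)·(1)·(-2)] = 15/8
L_4(2) = (5)·(3)·(2)·(1)/[(6)·(4)·(3)·(2)] = 5/24
Sum: (-2)·(-1/24) + 4·(5/8) + 8·(-5/3) + 9·(15/8) + 7·(5/24) = 91/12

91/12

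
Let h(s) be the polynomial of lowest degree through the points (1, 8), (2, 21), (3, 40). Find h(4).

65

L_0(4) = (2)·(1)/[(-1)·(-2)] = 1
L_1(4) = (3)·(1)/[(1)·(-1)] = -3
L_2(4) = (3)·(2)/[(2)·(1)] = 3
Sum: 8·(1) + 21·(-3) + 40·(3) = 65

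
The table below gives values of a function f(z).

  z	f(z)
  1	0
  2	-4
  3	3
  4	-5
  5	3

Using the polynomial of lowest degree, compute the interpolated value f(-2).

1193

Using Newton's divided-difference form:
f[1,2] = (-4 - 0) / (2 - 1) = -4
f[2,3] = (3 - (-4)) / (3 - 2) = 7
f[3,4] = (-5 - 3) / (4 - 3) = -8
f[4,5] = (3 - (-5)) / (5 - 4) = 8
f[1,2,3] = (7 - (-4)) / (3 - 1) = 11/2
f[2,3,4] = (-8 - 7) / (4 - 2) = -15/2
f[3,4,5] = (8 - (-8)) / (5 - 3) = 8
f[1,2,3,4] = (-15/2 - 11/2) / (4 - 1) = -13/3
f[2,3,4,5] = (8 - (-15/2)) / (5 - 2) = 31/6
f[1,2,3,4,5] = (31/6 - (-13/3)) / (5 - 1) = 19/8
f(-2) = 0 + (-4)·(-3) + (11/2)·(-3)·(-4) + (-13/3)·(-3)·(-4)·(-5) + (19/8)·(-3)·(-4)·(-5)·(-6) = 1193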